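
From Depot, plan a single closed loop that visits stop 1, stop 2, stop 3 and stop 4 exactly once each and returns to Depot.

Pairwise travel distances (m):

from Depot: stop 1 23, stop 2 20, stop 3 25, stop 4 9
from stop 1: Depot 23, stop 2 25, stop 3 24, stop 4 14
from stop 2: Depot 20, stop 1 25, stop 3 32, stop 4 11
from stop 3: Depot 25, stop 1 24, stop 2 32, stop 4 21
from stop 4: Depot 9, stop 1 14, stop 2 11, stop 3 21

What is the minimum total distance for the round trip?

There are 12 distinct closed tours to check (reversals are equivalent).
Depot→stop 1→stop 2→stop 3→stop 4→Depot: 23+25+32+21+9 = 110
Depot→stop 1→stop 2→stop 4→stop 3→Depot: 23+25+11+21+25 = 105
Depot→stop 1→stop 3→stop 2→stop 4→Depot: 23+24+32+11+9 = 99
Depot→stop 1→stop 3→stop 4→stop 2→Depot: 23+24+21+11+20 = 99
Depot→stop 1→stop 4→stop 2→stop 3→Depot: 23+14+11+32+25 = 105
Depot→stop 1→stop 4→stop 3→stop 2→Depot: 23+14+21+32+20 = 110
Depot→stop 2→stop 1→stop 3→stop 4→Depot: 20+25+24+21+9 = 99
Depot→stop 2→stop 1→stop 4→stop 3→Depot: 20+25+14+21+25 = 105
Depot→stop 2→stop 3→stop 1→stop 4→Depot: 20+32+24+14+9 = 99
Depot→stop 2→stop 4→stop 1→stop 3→Depot: 20+11+14+24+25 = 94
Depot→stop 3→stop 1→stop 2→stop 4→Depot: 25+24+25+11+9 = 94
Depot→stop 3→stop 2→stop 1→stop 4→Depot: 25+32+25+14+9 = 105
The minimum is 94.
One optimal route: Depot → stop 2 → stop 4 → stop 1 → stop 3 → Depot (or its reverse).

Minimum total distance: 94 m.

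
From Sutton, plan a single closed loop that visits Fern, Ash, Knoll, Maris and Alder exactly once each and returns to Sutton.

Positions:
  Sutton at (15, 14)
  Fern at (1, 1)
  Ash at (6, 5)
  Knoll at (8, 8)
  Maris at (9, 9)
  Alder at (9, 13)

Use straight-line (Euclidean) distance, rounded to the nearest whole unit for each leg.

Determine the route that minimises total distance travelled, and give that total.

39 — the shortest possible round trip.

Sutton - Fern - Ash - Knoll - Maris - Alder - Sutton: 19+6+4+1+4+6 = 40
Sutton - Fern - Ash - Knoll - Alder - Maris - Sutton: 19+6+4+5+4+8 = 46
Sutton - Fern - Ash - Maris - Knoll - Alder - Sutton: 19+6+5+1+5+6 = 42
Sutton - Fern - Ash - Maris - Alder - Knoll - Sutton: 19+6+5+4+5+9 = 48
Sutton - Fern - Ash - Alder - Knoll - Maris - Sutton: 19+6+9+5+1+8 = 48
Sutton - Fern - Ash - Alder - Maris - Knoll - Sutton: 19+6+9+4+1+9 = 48
Sutton - Fern - Knoll - Ash - Maris - Alder - Sutton: 19+10+4+5+4+6 = 48
Sutton - Fern - Knoll - Ash - Alder - Maris - Sutton: 19+10+4+9+4+8 = 54
Sutton - Fern - Knoll - Maris - Ash - Alder - Sutton: 19+10+1+5+9+6 = 50
Sutton - Fern - Knoll - Maris - Alder - Ash - Sutton: 19+10+1+4+9+13 = 56
Sutton - Fern - Knoll - Alder - Ash - Maris - Sutton: 19+10+5+9+5+8 = 56
Sutton - Fern - Knoll - Alder - Maris - Ash - Sutton: 19+10+5+4+5+13 = 56
Sutton - Fern - Maris - Ash - Knoll - Alder - Sutton: 19+11+5+4+5+6 = 50
Sutton - Fern - Maris - Ash - Alder - Knoll - Sutton: 19+11+5+9+5+9 = 58
… (46 more)
Sutton - Maris - Knoll - Ash - Fern - Alder - Sutton: 8+1+4+6+14+6 = 39  ← best
The minimum is 39.
One optimal route: Sutton → Maris → Knoll → Ash → Fern → Alder → Sutton (or its reverse).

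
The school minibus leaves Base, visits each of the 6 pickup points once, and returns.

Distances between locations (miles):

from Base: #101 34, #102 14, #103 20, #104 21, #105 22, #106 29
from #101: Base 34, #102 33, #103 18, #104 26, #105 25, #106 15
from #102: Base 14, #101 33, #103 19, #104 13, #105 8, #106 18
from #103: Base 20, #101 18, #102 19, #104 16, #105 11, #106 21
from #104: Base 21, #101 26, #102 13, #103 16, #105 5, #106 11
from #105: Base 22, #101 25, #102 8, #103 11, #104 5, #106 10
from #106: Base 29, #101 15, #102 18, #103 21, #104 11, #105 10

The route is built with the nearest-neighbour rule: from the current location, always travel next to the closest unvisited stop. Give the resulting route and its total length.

Nearest-neighbour total = 91 miles; route Base → #102 → #105 → #104 → #106 → #101 → #103 → Base.

At Base the remaining stops are #102 14, #103 20, #104 21, #105 22, #106 29, #101 34; go to #102.
At #102 the remaining stops are #105 8, #104 13, #106 18, #103 19, #101 33; go to #105.
At #105 the remaining stops are #104 5, #106 10, #103 11, #101 25; go to #104.
At #104 the remaining stops are #106 11, #103 16, #101 26; go to #106.
At #106 the remaining stops are #101 15, #103 21; go to #101.
At #101 the remaining stops are #103 18; go to #103.
Return #103→Base: 20.
Total = 14 + 8 + 5 + 11 + 15 + 18 + 20 = 91.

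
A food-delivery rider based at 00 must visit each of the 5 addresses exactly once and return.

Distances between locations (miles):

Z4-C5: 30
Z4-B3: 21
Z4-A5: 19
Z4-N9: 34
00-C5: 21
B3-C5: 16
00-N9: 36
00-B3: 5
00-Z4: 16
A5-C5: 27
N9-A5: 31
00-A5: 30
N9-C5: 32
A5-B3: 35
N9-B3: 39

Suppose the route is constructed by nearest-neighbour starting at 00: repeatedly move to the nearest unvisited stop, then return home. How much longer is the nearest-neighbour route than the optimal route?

00: B3=5, Z4=16, C5=21, A5=30, N9=36 ⇒ B3
B3: C5=16, Z4=21, A5=35, N9=39 ⇒ C5
C5: A5=27, Z4=30, N9=32 ⇒ A5
A5: Z4=19, N9=31 ⇒ Z4
Z4: N9=34 ⇒ N9
NN route 00 → B3 → C5 → A5 → Z4 → N9 → 00 costs 137.
Optimal: 00 → Z4 → A5 → N9 → C5 → B3 → 00 costs 119 (by enumerating all 60 distinct tours).
Excess = 137 − 119 = 18.

The nearest-neighbour route is 18 miles longer than optimal.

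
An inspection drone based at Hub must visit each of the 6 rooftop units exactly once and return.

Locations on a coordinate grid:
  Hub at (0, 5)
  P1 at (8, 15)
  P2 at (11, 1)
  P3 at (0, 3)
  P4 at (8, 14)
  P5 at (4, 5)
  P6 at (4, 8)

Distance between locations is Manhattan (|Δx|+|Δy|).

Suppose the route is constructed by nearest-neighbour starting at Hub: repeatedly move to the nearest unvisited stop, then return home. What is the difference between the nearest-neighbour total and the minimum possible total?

Hub: P3=2, P5=4, P6=7, P2=15, P4=17, P1=18 ⇒ P3
P3: P5=6, P6=9, P2=13, P4=19, P1=20 ⇒ P5
P5: P6=3, P2=11, P4=13, P1=14 ⇒ P6
P6: P4=10, P1=11, P2=14 ⇒ P4
P4: P1=1, P2=16 ⇒ P1
P1: P2=17 ⇒ P2
NN route Hub → P3 → P5 → P6 → P4 → P1 → P2 → Hub costs 54.
Optimal: Hub → P3 → P2 → P1 → P4 → P6 → P5 → Hub costs 50 (by enumerating all 360 distinct tours).
Excess = 54 − 50 = 4.

The nearest-neighbour route is 4 longer than optimal.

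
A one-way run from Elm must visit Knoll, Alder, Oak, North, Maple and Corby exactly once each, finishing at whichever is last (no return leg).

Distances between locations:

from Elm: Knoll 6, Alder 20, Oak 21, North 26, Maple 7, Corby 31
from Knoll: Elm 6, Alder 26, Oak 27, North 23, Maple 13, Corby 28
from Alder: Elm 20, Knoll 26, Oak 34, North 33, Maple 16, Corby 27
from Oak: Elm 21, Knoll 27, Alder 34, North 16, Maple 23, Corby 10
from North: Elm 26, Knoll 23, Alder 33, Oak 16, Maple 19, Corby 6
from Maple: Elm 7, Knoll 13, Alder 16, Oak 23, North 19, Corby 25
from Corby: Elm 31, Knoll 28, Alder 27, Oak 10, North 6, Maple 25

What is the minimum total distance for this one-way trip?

Minimum one-way distance = 83.

There are 6! = 720 possible orderings.
Elm→Knoll→Alder→Oak→North→Maple→Corby: 6+26+34+16+19+25 = 126
Elm→Knoll→Alder→Oak→North→Corby→Maple: 6+26+34+16+6+25 = 113
Elm→Knoll→Alder→Oak→Maple→North→Corby: 6+26+34+23+19+6 = 114
Elm→Knoll→Alder→Oak→Maple→Corby→North: 6+26+34+23+25+6 = 120
Elm→Knoll→Alder→Oak→Corby→North→Maple: 6+26+34+10+6+19 = 101
Elm→Knoll→Alder→Oak→Corby→Maple→North: 6+26+34+10+25+19 = 120
Elm→Knoll→Alder→North→Oak→Maple→Corby: 6+26+33+16+23+25 = 129
Elm→Knoll→Alder→North→Oak→Corby→Maple: 6+26+33+16+10+25 = 116
… (712 more)
Elm→Knoll→Alder→Maple→North→Corby→Oak: 6+26+16+19+6+10 = 83  ← best
The minimum is 83.
One shortest path: Elm → Knoll → Alder → Maple → North → Corby → Oak.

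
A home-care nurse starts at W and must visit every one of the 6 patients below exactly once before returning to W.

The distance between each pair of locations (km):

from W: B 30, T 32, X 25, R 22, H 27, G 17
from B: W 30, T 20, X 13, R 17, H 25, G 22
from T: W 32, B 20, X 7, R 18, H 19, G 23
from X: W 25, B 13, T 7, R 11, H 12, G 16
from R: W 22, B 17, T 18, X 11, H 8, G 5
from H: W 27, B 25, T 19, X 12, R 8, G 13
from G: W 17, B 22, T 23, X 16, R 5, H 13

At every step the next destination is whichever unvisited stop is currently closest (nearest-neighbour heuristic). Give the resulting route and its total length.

At W the remaining stops are G 17, R 22, X 25, H 27, B 30, T 32; go to G.
At G the remaining stops are R 5, H 13, X 16, B 22, T 23; go to R.
At R the remaining stops are H 8, X 11, B 17, T 18; go to H.
At H the remaining stops are X 12, T 19, B 25; go to X.
At X the remaining stops are T 7, B 13; go to T.
At T the remaining stops are B 20; go to B.
Return B→W: 30.
Total = 17 + 5 + 8 + 12 + 7 + 20 + 30 = 99.

Nearest-neighbour total = 99 km; route W → G → R → H → X → T → B → W.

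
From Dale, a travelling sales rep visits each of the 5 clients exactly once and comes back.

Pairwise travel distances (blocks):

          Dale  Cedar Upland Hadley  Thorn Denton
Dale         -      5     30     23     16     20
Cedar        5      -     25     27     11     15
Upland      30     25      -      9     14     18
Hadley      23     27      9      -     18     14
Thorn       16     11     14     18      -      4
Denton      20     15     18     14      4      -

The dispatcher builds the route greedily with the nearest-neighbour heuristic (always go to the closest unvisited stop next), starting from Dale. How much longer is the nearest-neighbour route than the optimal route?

Excess over optimum: 3 blocks.

Dale: Cedar=5, Thorn=16, Denton=20, Hadley=23, Upland=30 ⇒ Cedar
Cedar: Thorn=11, Denton=15, Upland=25, Hadley=27 ⇒ Thorn
Thorn: Denton=4, Upland=14, Hadley=18 ⇒ Denton
Denton: Hadley=14, Upland=18 ⇒ Hadley
Hadley: Upland=9 ⇒ Upland
NN route Dale → Cedar → Thorn → Denton → Hadley → Upland → Dale costs 73.
Optimal: Dale → Cedar → Thorn → Denton → Upland → Hadley → Dale costs 70 (by enumerating all 60 distinct tours).
Excess = 73 − 70 = 3.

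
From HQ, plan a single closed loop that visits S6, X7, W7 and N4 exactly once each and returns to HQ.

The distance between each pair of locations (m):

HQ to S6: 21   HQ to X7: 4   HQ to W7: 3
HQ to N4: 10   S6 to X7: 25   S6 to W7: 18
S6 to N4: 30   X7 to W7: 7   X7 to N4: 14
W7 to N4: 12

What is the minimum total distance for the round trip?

Minimum total distance: 69 m.

There are 12 distinct closed tours to check (reversals are equivalent).
HQ-S6-X7-W7-N4-HQ: 21+25+7+12+10 = 75
HQ-S6-X7-N4-W7-HQ: 21+25+14+12+3 = 75
HQ-S6-W7-X7-N4-HQ: 21+18+7+14+10 = 70
HQ-S6-W7-N4-X7-HQ: 21+18+12+14+4 = 69
HQ-S6-N4-X7-W7-HQ: 21+30+14+7+3 = 75
HQ-S6-N4-W7-X7-HQ: 21+30+12+7+4 = 74
HQ-X7-S6-W7-N4-HQ: 4+25+18+12+10 = 69
HQ-X7-S6-N4-W7-HQ: 4+25+30+12+3 = 74
HQ-X7-W7-S6-N4-HQ: 4+7+18+30+10 = 69
HQ-X7-N4-S6-W7-HQ: 4+14+30+18+3 = 69
HQ-W7-S6-X7-N4-HQ: 3+18+25+14+10 = 70
HQ-W7-X7-S6-N4-HQ: 3+7+25+30+10 = 75
The minimum is 69.
One optimal route: HQ → S6 → W7 → N4 → X7 → HQ (or its reverse).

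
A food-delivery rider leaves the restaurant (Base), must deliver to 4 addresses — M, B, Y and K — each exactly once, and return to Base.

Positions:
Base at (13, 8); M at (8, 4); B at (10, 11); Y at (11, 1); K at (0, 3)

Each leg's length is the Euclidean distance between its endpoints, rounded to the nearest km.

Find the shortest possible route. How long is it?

36 km — the shortest possible round trip.

With 4 stops there are 4!/2 = 12 distinct round trips (a route and its reverse cost the same).
Base → M → B → Y → K → Base: 6+7+10+11+14 = 48
Base → M → B → K → Y → Base: 6+7+13+11+7 = 44
Base → M → Y → B → K → Base: 6+4+10+13+14 = 47
Base → M → Y → K → B → Base: 6+4+11+13+4 = 38
Base → M → K → B → Y → Base: 6+8+13+10+7 = 44
Base → M → K → Y → B → Base: 6+8+11+10+4 = 39
Base → B → M → Y → K → Base: 4+7+4+11+14 = 40
Base → B → M → K → Y → Base: 4+7+8+11+7 = 37
Base → B → Y → M → K → Base: 4+10+4+8+14 = 40
Base → B → K → M → Y → Base: 4+13+8+4+7 = 36
Base → Y → M → B → K → Base: 7+4+7+13+14 = 45
Base → Y → B → M → K → Base: 7+10+7+8+14 = 46
The minimum is 36.
One optimal route: Base → B → K → M → Y → Base (or its reverse).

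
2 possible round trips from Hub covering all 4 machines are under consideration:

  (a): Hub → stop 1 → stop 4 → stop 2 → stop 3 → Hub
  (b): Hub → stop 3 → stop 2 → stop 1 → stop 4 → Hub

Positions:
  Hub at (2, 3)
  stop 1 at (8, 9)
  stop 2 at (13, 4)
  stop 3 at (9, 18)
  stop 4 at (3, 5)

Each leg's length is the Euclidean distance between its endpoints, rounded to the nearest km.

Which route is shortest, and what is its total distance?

Shortest is (b), total 47 km.

(a): 8 + 6 + 10 + 15 + 17 = 56
(b): 17 + 15 + 7 + 6 + 2 = 47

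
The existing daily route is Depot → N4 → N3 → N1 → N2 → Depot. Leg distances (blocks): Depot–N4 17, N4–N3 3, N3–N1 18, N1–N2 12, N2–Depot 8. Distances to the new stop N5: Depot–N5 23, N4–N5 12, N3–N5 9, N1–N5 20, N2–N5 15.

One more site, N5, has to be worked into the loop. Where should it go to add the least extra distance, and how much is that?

+11 blocks — insert N5 between N3 and N1.

Insertion cost between consecutive stops i–j is d(i,N5) + d(N5,j) − d(i,j):
  between Depot and N4: 23 + 12 − 17 = 18
  between N4 and N3: 12 + 9 − 3 = 18
  between N3 and N1: 9 + 20 − 18 = 11
  between N1 and N2: 20 + 15 − 12 = 23
  between N2 and Depot: 15 + 23 − 8 = 30
Cheapest insertion is between N3 and N1, adding 11.
New total = 58 + 11 = 69.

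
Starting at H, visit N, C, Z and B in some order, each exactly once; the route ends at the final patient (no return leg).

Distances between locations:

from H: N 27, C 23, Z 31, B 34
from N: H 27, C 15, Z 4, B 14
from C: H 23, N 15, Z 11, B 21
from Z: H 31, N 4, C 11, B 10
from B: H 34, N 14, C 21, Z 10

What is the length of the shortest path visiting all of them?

52 — the minimum one-way total.

There are 4! = 24 possible orderings.
H→N→C→Z→B: 27+15+11+10 = 63
H→N→C→B→Z: 27+15+21+10 = 73
H→N→Z→C→B: 27+4+11+21 = 63
H→N→Z→B→C: 27+4+10+21 = 62
H→N→B→C→Z: 27+14+21+11 = 73
H→N→B→Z→C: 27+14+10+11 = 62
H→C→N→Z→B: 23+15+4+10 = 52
H→C→N→B→Z: 23+15+14+10 = 62
H→C→Z→N→B: 23+11+4+14 = 52
H→C→Z→B→N: 23+11+10+14 = 58
H→C→B→N→Z: 23+21+14+4 = 62
H→C→B→Z→N: 23+21+10+4 = 58
H→Z→N→C→B: 31+4+15+21 = 71
H→Z→N→B→C: 31+4+14+21 = 70
… (10 more)
The minimum is 52.
One shortest path: H → C → N → Z → B.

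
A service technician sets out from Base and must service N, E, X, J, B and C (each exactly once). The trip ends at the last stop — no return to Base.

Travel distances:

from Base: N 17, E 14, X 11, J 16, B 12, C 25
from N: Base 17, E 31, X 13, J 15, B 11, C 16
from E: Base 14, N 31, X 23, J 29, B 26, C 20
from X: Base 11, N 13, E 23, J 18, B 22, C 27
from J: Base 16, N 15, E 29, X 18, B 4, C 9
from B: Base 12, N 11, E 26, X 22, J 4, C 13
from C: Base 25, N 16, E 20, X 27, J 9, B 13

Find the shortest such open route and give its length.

There are 6! = 720 possible orderings.
Base - N - E - X - J - B - C: 17+31+23+18+4+13 = 106
Base - N - E - X - J - C - B: 17+31+23+18+9+13 = 111
Base - N - E - X - B - J - C: 17+31+23+22+4+9 = 106
Base - N - E - X - B - C - J: 17+31+23+22+13+9 = 115
Base - N - E - X - C - J - B: 17+31+23+27+9+4 = 111
Base - N - E - X - C - B - J: 17+31+23+27+13+4 = 115
Base - N - E - J - X - B - C: 17+31+29+18+22+13 = 130
Base - N - E - J - X - C - B: 17+31+29+18+27+13 = 135
… (712 more)
Base - X - N - B - J - C - E: 11+13+11+4+9+20 = 68  ← best
The minimum is 68.
One shortest path: Base → X → N → B → J → C → E.

Minimum one-way distance = 68.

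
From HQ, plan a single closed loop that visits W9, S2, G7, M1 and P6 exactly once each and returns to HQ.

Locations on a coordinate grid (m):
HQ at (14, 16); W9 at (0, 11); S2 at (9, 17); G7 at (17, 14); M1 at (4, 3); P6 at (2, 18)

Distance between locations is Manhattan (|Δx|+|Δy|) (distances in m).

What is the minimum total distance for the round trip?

With 5 stops there are 5!/2 = 60 distinct round trips (a route and its reverse cost the same).
HQ - W9 - S2 - G7 - M1 - P6 - HQ: 19+15+11+24+17+14 = 100
HQ - W9 - S2 - G7 - P6 - M1 - HQ: 19+15+11+19+17+23 = 104
HQ - W9 - S2 - M1 - G7 - P6 - HQ: 19+15+19+24+19+14 = 110
HQ - W9 - S2 - M1 - P6 - G7 - HQ: 19+15+19+17+19+5 = 94
HQ - W9 - S2 - P6 - G7 - M1 - HQ: 19+15+8+19+24+23 = 108
HQ - W9 - S2 - P6 - M1 - G7 - HQ: 19+15+8+17+24+5 = 88
HQ - W9 - G7 - S2 - M1 - P6 - HQ: 19+20+11+19+17+14 = 100
HQ - W9 - G7 - S2 - P6 - M1 - HQ: 19+20+11+8+17+23 = 98
HQ - W9 - G7 - M1 - S2 - P6 - HQ: 19+20+24+19+8+14 = 104
HQ - W9 - G7 - M1 - P6 - S2 - HQ: 19+20+24+17+8+6 = 94
HQ - W9 - G7 - P6 - S2 - M1 - HQ: 19+20+19+8+19+23 = 108
HQ - W9 - G7 - P6 - M1 - S2 - HQ: 19+20+19+17+19+6 = 100
HQ - W9 - M1 - S2 - G7 - P6 - HQ: 19+12+19+11+19+14 = 94
HQ - W9 - M1 - S2 - P6 - G7 - HQ: 19+12+19+8+19+5 = 82
… (46 more)
HQ - S2 - P6 - W9 - M1 - G7 - HQ: 6+8+9+12+24+5 = 64  ← best
The minimum is 64.
One optimal route: HQ → S2 → P6 → W9 → M1 → G7 → HQ (or its reverse).

Shortest round trip = 64 m.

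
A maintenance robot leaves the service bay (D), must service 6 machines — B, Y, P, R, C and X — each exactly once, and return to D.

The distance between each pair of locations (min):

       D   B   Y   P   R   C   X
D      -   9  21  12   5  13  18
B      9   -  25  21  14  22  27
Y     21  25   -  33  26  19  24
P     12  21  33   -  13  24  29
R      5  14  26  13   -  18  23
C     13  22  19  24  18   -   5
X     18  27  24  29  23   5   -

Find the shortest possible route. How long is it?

105 min — the shortest possible round trip.

D - B - Y - P - R - C - X - D: 9+25+33+13+18+5+18 = 121
D - B - Y - P - R - X - C - D: 9+25+33+13+23+5+13 = 121
D - B - Y - P - C - R - X - D: 9+25+33+24+18+23+18 = 150
D - B - Y - P - C - X - R - D: 9+25+33+24+5+23+5 = 124
D - B - Y - P - X - R - C - D: 9+25+33+29+23+18+13 = 150
D - B - Y - P - X - C - R - D: 9+25+33+29+5+18+5 = 124
D - B - Y - R - P - C - X - D: 9+25+26+13+24+5+18 = 120
D - B - Y - R - P - X - C - D: 9+25+26+13+29+5+13 = 120
… (352 more)
D - B - Y - C - X - P - R - D: 9+25+19+5+29+13+5 = 105  ← best
The minimum is 105.
One optimal route: D → B → Y → C → X → P → R → D (or its reverse).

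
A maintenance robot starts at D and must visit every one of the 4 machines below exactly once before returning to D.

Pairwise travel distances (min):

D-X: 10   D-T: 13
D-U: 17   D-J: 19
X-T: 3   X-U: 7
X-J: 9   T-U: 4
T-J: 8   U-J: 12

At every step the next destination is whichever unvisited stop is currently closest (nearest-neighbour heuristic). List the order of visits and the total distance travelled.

At D the remaining stops are X 10, T 13, U 17, J 19; go to X.
At X the remaining stops are T 3, U 7, J 9; go to T.
At T the remaining stops are U 4, J 8; go to U.
At U the remaining stops are J 12; go to J.
Return J→D: 19.
Total = 10 + 3 + 4 + 12 + 19 = 48.

Total distance 48 min via the nearest-neighbour route D → X → T → U → J → D.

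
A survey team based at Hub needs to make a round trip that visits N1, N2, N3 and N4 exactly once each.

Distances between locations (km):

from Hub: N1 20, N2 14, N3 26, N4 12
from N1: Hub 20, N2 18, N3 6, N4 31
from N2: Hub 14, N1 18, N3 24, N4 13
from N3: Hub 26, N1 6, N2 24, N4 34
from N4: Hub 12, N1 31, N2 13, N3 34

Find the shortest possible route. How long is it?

Minimum total distance: 75 km.

With 4 stops there are 4!/2 = 12 distinct round trips (a route and its reverse cost the same).
Hub-N1-N2-N3-N4-Hub: 20+18+24+34+12 = 108
Hub-N1-N2-N4-N3-Hub: 20+18+13+34+26 = 111
Hub-N1-N3-N2-N4-Hub: 20+6+24+13+12 = 75
Hub-N1-N3-N4-N2-Hub: 20+6+34+13+14 = 87
Hub-N1-N4-N2-N3-Hub: 20+31+13+24+26 = 114
Hub-N1-N4-N3-N2-Hub: 20+31+34+24+14 = 123
Hub-N2-N1-N3-N4-Hub: 14+18+6+34+12 = 84
Hub-N2-N1-N4-N3-Hub: 14+18+31+34+26 = 123
Hub-N2-N3-N1-N4-Hub: 14+24+6+31+12 = 87
Hub-N2-N4-N1-N3-Hub: 14+13+31+6+26 = 90
Hub-N3-N1-N2-N4-Hub: 26+6+18+13+12 = 75
Hub-N3-N2-N1-N4-Hub: 26+24+18+31+12 = 111
The minimum is 75.
One optimal route: Hub → N1 → N3 → N2 → N4 → Hub (or its reverse).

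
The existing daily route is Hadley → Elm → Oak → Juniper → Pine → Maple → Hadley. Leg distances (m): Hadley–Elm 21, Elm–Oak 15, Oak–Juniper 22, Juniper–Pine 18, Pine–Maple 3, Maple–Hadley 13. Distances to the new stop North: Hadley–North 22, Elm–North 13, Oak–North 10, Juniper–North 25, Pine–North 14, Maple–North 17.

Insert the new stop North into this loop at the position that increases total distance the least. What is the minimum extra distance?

Minimum extra distance: 8 m, inserting North between Elm and Oak.

Insertion cost between consecutive stops i–j is d(i,North) + d(North,j) − d(i,j):
  between Hadley and Elm: 22 + 13 − 21 = 14
  between Elm and Oak: 13 + 10 − 15 = 8
  between Oak and Juniper: 10 + 25 − 22 = 13
  between Juniper and Pine: 25 + 14 − 18 = 21
  between Pine and Maple: 14 + 17 − 3 = 28
  between Maple and Hadley: 17 + 22 − 13 = 26
Cheapest insertion is between Elm and Oak, adding 8.
New total = 92 + 8 = 100.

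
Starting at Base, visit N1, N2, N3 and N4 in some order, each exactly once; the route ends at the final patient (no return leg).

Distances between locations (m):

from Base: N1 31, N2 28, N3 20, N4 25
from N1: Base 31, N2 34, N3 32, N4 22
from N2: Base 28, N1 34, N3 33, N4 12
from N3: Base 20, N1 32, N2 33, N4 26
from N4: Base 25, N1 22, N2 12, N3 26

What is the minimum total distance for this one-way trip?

Minimum one-way distance = 86 m.

There are 4! = 24 possible orderings.
Base - N1 - N2 - N3 - N4: 31+34+33+26 = 124
Base - N1 - N2 - N4 - N3: 31+34+12+26 = 103
Base - N1 - N3 - N2 - N4: 31+32+33+12 = 108
Base - N1 - N3 - N4 - N2: 31+32+26+12 = 101
Base - N1 - N4 - N2 - N3: 31+22+12+33 = 98
Base - N1 - N4 - N3 - N2: 31+22+26+33 = 112
Base - N2 - N1 - N3 - N4: 28+34+32+26 = 120
Base - N2 - N1 - N4 - N3: 28+34+22+26 = 110
Base - N2 - N3 - N1 - N4: 28+33+32+22 = 115
Base - N2 - N3 - N4 - N1: 28+33+26+22 = 109
Base - N2 - N4 - N1 - N3: 28+12+22+32 = 94
Base - N2 - N4 - N3 - N1: 28+12+26+32 = 98
Base - N3 - N1 - N2 - N4: 20+32+34+12 = 98
Base - N3 - N1 - N4 - N2: 20+32+22+12 = 86
… (10 more)
The minimum is 86.
One shortest path: Base → N3 → N1 → N4 → N2.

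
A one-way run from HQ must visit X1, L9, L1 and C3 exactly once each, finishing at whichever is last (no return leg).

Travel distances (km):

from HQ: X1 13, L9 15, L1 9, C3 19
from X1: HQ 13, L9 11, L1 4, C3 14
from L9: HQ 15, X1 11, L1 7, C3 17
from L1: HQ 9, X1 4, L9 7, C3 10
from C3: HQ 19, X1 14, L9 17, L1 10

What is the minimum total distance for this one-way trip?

There are 4! = 24 possible orderings.
HQ→X1→L9→L1→C3: 13+11+7+10 = 41
HQ→X1→L9→C3→L1: 13+11+17+10 = 51
HQ→X1→L1→L9→C3: 13+4+7+17 = 41
HQ→X1→L1→C3→L9: 13+4+10+17 = 44
HQ→X1→C3→L9→L1: 13+14+17+7 = 51
HQ→X1→C3→L1→L9: 13+14+10+7 = 44
HQ→L9→X1→L1→C3: 15+11+4+10 = 40
HQ→L9→X1→C3→L1: 15+11+14+10 = 50
HQ→L9→L1→X1→C3: 15+7+4+14 = 40
HQ→L9→L1→C3→X1: 15+7+10+14 = 46
HQ→L9→C3→X1→L1: 15+17+14+4 = 50
HQ→L9→C3→L1→X1: 15+17+10+4 = 46
HQ→L1→X1→L9→C3: 9+4+11+17 = 41
HQ→L1→X1→C3→L9: 9+4+14+17 = 44
… (10 more)
The minimum is 40.
One shortest path: HQ → L9 → X1 → L1 → C3.

Minimum one-way distance = 40 km.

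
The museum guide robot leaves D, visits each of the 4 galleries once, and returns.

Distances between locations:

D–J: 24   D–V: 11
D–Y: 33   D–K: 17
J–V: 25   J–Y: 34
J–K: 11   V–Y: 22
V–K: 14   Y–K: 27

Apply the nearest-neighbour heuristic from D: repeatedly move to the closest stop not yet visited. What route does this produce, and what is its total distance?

From D: distances to unvisited — V=11, K=17, J=24, Y=33. Nearest is V (11).
From V: distances to unvisited — K=14, Y=22, J=25. Nearest is K (14).
From K: distances to unvisited — J=11, Y=27. Nearest is J (11).
From J: distances to unvisited — Y=34. Nearest is Y (34).
Return Y→D: 33.
Total = 11 + 14 + 11 + 34 + 33 = 103.

Nearest-neighbour total = 103; route D → V → K → J → Y → D.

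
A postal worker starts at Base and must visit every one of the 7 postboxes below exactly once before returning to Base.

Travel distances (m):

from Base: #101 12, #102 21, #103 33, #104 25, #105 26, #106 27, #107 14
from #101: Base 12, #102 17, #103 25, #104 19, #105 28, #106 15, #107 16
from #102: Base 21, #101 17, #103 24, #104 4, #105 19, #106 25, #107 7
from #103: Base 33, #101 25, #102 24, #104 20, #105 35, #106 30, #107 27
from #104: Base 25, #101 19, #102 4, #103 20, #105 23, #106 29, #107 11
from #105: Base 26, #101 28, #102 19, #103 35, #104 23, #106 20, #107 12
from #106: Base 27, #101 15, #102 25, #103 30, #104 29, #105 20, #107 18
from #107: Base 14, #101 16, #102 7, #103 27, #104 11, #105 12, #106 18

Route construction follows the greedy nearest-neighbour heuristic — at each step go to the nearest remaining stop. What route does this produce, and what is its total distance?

Base → [#101:12 / #107:14 / #102:21 / #104:25 / #105:26 / #106:27 / #103:33] → #101 (12)
#101 → [#106:15 / #107:16 / #102:17 / #104:19 / #103:25 / #105:28] → #106 (15)
#106 → [#107:18 / #105:20 / #102:25 / #104:29 / #103:30] → #107 (18)
#107 → [#102:7 / #104:11 / #105:12 / #103:27] → #102 (7)
#102 → [#104:4 / #105:19 / #103:24] → #104 (4)
#104 → [#103:20 / #105:23] → #103 (20)
#103 → [#105:35] → #105 (35)
Return #105→Base: 26.
Total = 12 + 15 + 18 + 7 + 4 + 20 + 35 + 26 = 137.

Total distance 137 m via the nearest-neighbour route Base → #101 → #106 → #107 → #102 → #104 → #103 → #105 → Base.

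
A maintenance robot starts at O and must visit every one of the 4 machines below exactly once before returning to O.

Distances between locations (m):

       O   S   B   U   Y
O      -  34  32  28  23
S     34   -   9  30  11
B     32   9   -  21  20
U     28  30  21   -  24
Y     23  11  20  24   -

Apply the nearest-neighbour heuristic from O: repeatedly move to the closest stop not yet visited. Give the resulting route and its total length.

Total distance 92 m via the nearest-neighbour route O → Y → S → B → U → O.

From O: distances to unvisited — Y=23, U=28, B=32, S=34. Nearest is Y (23).
From Y: distances to unvisited — S=11, B=20, U=24. Nearest is S (11).
From S: distances to unvisited — B=9, U=30. Nearest is B (9).
From B: distances to unvisited — U=21. Nearest is U (21).
Return U→O: 28.
Total = 23 + 11 + 9 + 21 + 28 = 92.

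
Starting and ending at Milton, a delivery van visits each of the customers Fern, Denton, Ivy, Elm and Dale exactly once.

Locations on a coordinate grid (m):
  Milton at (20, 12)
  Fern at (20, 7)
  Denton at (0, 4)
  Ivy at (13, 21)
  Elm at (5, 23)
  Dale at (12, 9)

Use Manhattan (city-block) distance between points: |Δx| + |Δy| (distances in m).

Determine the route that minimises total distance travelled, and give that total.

Minimum total distance: 82 m.

With 5 stops there are 5!/2 = 60 distinct round trips (a route and its reverse cost the same).
Milton-Fern-Denton-Ivy-Elm-Dale-Milton: 5+23+30+10+21+11 = 100
Milton-Fern-Denton-Ivy-Dale-Elm-Milton: 5+23+30+13+21+26 = 118
Milton-Fern-Denton-Elm-Ivy-Dale-Milton: 5+23+24+10+13+11 = 86
Milton-Fern-Denton-Elm-Dale-Ivy-Milton: 5+23+24+21+13+16 = 102
Milton-Fern-Denton-Dale-Ivy-Elm-Milton: 5+23+17+13+10+26 = 94
Milton-Fern-Denton-Dale-Elm-Ivy-Milton: 5+23+17+21+10+16 = 92
Milton-Fern-Ivy-Denton-Elm-Dale-Milton: 5+21+30+24+21+11 = 112
Milton-Fern-Ivy-Denton-Dale-Elm-Milton: 5+21+30+17+21+26 = 120
Milton-Fern-Ivy-Elm-Denton-Dale-Milton: 5+21+10+24+17+11 = 88
Milton-Fern-Ivy-Elm-Dale-Denton-Milton: 5+21+10+21+17+28 = 102
Milton-Fern-Ivy-Dale-Denton-Elm-Milton: 5+21+13+17+24+26 = 106
Milton-Fern-Ivy-Dale-Elm-Denton-Milton: 5+21+13+21+24+28 = 112
Milton-Fern-Elm-Denton-Ivy-Dale-Milton: 5+31+24+30+13+11 = 114
Milton-Fern-Elm-Denton-Dale-Ivy-Milton: 5+31+24+17+13+16 = 106
… (46 more)
Milton-Fern-Dale-Denton-Elm-Ivy-Milton: 5+10+17+24+10+16 = 82  ← best
The minimum is 82.
One optimal route: Milton → Fern → Dale → Denton → Elm → Ivy → Milton (or its reverse).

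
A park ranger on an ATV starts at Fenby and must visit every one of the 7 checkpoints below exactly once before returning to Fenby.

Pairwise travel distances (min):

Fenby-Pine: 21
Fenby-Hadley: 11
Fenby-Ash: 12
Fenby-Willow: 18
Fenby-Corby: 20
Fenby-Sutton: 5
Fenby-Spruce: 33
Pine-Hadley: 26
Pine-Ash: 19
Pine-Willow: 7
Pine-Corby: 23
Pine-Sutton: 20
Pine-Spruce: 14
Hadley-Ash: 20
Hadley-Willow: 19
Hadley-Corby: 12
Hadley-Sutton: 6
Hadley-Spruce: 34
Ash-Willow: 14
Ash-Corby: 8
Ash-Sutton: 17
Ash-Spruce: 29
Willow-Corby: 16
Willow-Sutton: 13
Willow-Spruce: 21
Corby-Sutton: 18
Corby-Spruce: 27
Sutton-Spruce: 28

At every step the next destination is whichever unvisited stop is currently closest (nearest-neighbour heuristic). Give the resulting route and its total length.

99 min along Fenby → Sutton → Hadley → Corby → Ash → Willow → Pine → Spruce → Fenby.

Fenby → [Sutton:5 / Hadley:11 / Ash:12 / Willow:18 / Corby:20 / Pine:21 / Spruce:33] → Sutton (5)
Sutton → [Hadley:6 / Willow:13 / Ash:17 / Corby:18 / Pine:20 / Spruce:28] → Hadley (6)
Hadley → [Corby:12 / Willow:19 / Ash:20 / Pine:26 / Spruce:34] → Corby (12)
Corby → [Ash:8 / Willow:16 / Pine:23 / Spruce:27] → Ash (8)
Ash → [Willow:14 / Pine:19 / Spruce:29] → Willow (14)
Willow → [Pine:7 / Spruce:21] → Pine (7)
Pine → [Spruce:14] → Spruce (14)
Return Spruce→Fenby: 33.
Total = 5 + 6 + 12 + 8 + 14 + 7 + 14 + 33 = 99.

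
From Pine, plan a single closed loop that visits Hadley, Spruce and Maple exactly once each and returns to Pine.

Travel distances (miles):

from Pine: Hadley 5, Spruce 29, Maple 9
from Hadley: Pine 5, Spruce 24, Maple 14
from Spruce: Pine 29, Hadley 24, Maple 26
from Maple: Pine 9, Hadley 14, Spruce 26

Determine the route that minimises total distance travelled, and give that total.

64 miles — the shortest possible round trip.

Pine → Hadley → Spruce → Maple → Pine: 5+24+26+9 = 64
Pine → Hadley → Maple → Spruce → Pine: 5+14+26+29 = 74
Pine → Spruce → Hadley → Maple → Pine: 29+24+14+9 = 76
The minimum is 64.
One optimal route: Pine → Hadley → Spruce → Maple → Pine (or its reverse).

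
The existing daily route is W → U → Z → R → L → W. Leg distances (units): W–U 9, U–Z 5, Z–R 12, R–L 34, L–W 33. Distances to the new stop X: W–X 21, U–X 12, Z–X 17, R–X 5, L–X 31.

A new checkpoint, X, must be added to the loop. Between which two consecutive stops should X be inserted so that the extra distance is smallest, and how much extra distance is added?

Insertion cost between consecutive stops i–j is d(i,X) + d(X,j) − d(i,j):
  between W and U: 21 + 12 − 9 = 24
  between U and Z: 12 + 17 − 5 = 24
  between Z and R: 17 + 5 − 12 = 10
  between R and L: 5 + 31 − 34 = 2
  between L and W: 31 + 21 − 33 = 19
Cheapest insertion is between R and L, adding 2.
New total = 93 + 2 = 95.

Minimum extra distance: 2, inserting X between R and L.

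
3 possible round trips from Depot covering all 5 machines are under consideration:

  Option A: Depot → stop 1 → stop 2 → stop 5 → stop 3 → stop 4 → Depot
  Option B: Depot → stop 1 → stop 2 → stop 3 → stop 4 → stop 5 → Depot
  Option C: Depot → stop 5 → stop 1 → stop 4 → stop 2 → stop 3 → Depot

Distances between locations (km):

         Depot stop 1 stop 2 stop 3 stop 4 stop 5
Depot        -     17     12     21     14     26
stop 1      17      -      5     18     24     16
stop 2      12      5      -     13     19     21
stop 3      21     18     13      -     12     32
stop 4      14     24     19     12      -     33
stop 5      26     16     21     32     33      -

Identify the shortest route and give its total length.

Option A: 17 + 5 + 21 + 32 + 12 + 14 = 101
Option B: 17 + 5 + 13 + 12 + 33 + 26 = 106
Option C: 26 + 16 + 24 + 19 + 13 + 21 = 119

Shortest is Option A, total 101 km.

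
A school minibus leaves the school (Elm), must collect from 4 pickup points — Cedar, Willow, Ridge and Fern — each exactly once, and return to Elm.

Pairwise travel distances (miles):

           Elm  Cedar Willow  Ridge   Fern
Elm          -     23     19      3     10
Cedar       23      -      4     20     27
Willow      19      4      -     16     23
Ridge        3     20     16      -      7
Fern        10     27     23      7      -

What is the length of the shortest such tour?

With 4 stops there are 4!/2 = 12 distinct round trips (a route and its reverse cost the same).
Elm→Cedar→Willow→Ridge→Fern→Elm: 23+4+16+7+10 = 60
Elm→Cedar→Willow→Fern→Ridge→Elm: 23+4+23+7+3 = 60
Elm→Cedar→Ridge→Willow→Fern→Elm: 23+20+16+23+10 = 92
Elm→Cedar→Ridge→Fern→Willow→Elm: 23+20+7+23+19 = 92
Elm→Cedar→Fern→Willow→Ridge→Elm: 23+27+23+16+3 = 92
Elm→Cedar→Fern→Ridge→Willow→Elm: 23+27+7+16+19 = 92
Elm→Willow→Cedar→Ridge→Fern→Elm: 19+4+20+7+10 = 60
Elm→Willow→Cedar→Fern→Ridge→Elm: 19+4+27+7+3 = 60
Elm→Willow→Ridge→Cedar→Fern→Elm: 19+16+20+27+10 = 92
Elm→Willow→Fern→Cedar→Ridge→Elm: 19+23+27+20+3 = 92
Elm→Ridge→Cedar→Willow→Fern→Elm: 3+20+4+23+10 = 60
Elm→Ridge→Willow→Cedar→Fern→Elm: 3+16+4+27+10 = 60
The minimum is 60.
One optimal route: Elm → Cedar → Willow → Ridge → Fern → Elm (or its reverse).

Shortest round trip = 60 miles.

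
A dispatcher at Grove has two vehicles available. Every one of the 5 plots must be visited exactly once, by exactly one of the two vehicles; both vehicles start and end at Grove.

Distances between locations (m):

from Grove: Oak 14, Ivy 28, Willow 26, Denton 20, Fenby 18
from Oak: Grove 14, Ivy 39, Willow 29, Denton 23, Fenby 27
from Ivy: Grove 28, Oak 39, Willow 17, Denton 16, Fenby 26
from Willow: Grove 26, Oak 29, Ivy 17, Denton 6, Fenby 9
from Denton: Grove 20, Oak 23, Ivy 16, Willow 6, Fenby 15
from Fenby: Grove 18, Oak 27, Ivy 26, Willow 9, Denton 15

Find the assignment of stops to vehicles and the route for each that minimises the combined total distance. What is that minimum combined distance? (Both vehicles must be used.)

Try each way of splitting the stops between the two vehicles (each non-empty) and, for each split, find the best tour for each vehicle:
  {Oak} + {Ivy, Willow, Denton, Fenby}: 28 + 77 = 105
  {Ivy} + {Oak, Willow, Denton, Fenby}: 56 + 70 = 126
  {Oak, Ivy} + {Willow, Denton, Fenby}: 81 + 53 = 134
  {Willow} + {Oak, Ivy, Denton, Fenby}: 52 + 97 = 149
  {Oak, Willow} + {Ivy, Denton, Fenby}: 69 + 77 = 146
  {Ivy, Willow} + {Oak, Denton, Fenby}: 71 + 70 = 141
  … (15 splits in total)
Best: vehicle 1 Grove → Oak → Grove = 28; vehicle 2 Grove → Ivy → Denton → Willow → Fenby → Grove = 77; combined 105.

105 m — the smallest possible combined total.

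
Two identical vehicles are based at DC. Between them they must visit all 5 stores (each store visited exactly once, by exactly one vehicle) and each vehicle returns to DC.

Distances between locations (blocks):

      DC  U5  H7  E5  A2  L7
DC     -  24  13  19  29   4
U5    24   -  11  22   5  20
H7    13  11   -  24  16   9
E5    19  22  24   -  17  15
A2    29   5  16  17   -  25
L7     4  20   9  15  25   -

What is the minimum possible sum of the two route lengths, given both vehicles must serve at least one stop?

73 blocks — the smallest possible combined total.

Check every non-empty split of the stops between the two vehicles; for each half take its own optimal tour:
  {U5} + {H7, E5, A2, L7}: 48 + 65 = 113
  {H7} + {U5, E5, A2, L7}: 26 + 65 = 91
  {U5, H7} + {E5, A2, L7}: 48 + 65 = 113
  {E5} + {U5, H7, A2, L7}: 38 + 58 = 96
  {U5, E5} + {H7, A2, L7}: 65 + 58 = 123
  {H7, E5} + {U5, A2, L7}: 56 + 58 = 114
  … (15 splits in total)
  {U5, H7, E5, A2} + {L7}: 65 + 8 = 73  ← best
Best: vehicle 1 DC → H7 → U5 → A2 → E5 → DC = 65; vehicle 2 DC → L7 → DC = 8; combined 73.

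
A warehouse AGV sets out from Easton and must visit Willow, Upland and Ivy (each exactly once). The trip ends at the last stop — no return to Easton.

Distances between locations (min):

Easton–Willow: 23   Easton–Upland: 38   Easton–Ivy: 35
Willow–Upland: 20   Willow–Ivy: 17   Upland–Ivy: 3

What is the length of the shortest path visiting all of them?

Shortest open route: 43 min.

There are 3! = 6 possible orderings.
Easton - Willow - Upland - Ivy: 23+20+3 = 46
Easton - Willow - Ivy - Upland: 23+17+3 = 43
Easton - Upland - Willow - Ivy: 38+20+17 = 75
Easton - Upland - Ivy - Willow: 38+3+17 = 58
Easton - Ivy - Willow - Upland: 35+17+20 = 72
Easton - Ivy - Upland - Willow: 35+3+20 = 58
The minimum is 43.
One shortest path: Easton → Willow → Ivy → Upland.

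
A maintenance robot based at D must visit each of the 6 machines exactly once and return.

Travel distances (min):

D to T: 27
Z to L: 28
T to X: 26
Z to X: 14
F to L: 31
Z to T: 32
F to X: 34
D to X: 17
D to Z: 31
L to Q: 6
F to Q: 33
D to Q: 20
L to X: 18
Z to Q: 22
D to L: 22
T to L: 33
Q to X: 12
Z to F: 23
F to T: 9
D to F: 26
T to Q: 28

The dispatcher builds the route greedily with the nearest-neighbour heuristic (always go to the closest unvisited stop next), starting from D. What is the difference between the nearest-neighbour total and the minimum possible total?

9 min longer than the optimal tour.

D: X=17, Q=20, L=22, F=26, T=27, Z=31 ⇒ X
X: Q=12, Z=14, L=18, T=26, F=34 ⇒ Q
Q: L=6, Z=22, T=28, F=33 ⇒ L
L: Z=28, F=31, T=33 ⇒ Z
Z: F=23, T=32 ⇒ F
F: T=9 ⇒ T
NN route D → X → Q → L → Z → F → T → D costs 122.
Optimal: D → T → F → Z → X → Q → L → D costs 113 (by enumerating all 360 distinct tours).
Excess = 122 − 113 = 9.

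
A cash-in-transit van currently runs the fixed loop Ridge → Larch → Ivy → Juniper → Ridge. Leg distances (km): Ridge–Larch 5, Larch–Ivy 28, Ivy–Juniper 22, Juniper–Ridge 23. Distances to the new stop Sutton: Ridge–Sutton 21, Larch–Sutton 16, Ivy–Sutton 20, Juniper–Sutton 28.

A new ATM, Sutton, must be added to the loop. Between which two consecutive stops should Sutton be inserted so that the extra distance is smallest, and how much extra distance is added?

Insertion cost between consecutive stops i–j is d(i,Sutton) + d(Sutton,j) − d(i,j):
  between Ridge and Larch: 21 + 16 − 5 = 32
  between Larch and Ivy: 16 + 20 − 28 = 8
  between Ivy and Juniper: 20 + 28 − 22 = 26
  between Juniper and Ridge: 28 + 21 − 23 = 26
Cheapest insertion is between Larch and Ivy, adding 8.
New total = 78 + 8 = 86.

Adding 8 km by placing Sutton on the Larch–Ivy leg.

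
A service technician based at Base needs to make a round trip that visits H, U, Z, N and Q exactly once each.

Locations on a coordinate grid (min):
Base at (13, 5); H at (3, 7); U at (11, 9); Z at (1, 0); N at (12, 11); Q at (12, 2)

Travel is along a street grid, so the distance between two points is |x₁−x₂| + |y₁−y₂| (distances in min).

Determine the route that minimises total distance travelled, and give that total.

There are 60 distinct closed tours to check (reversals are equivalent).
Base→H→U→Z→N→Q→Base: 12+10+19+22+9+4 = 76
Base→H→U→Z→Q→N→Base: 12+10+19+13+9+7 = 70
Base→H→U→N→Z→Q→Base: 12+10+3+22+13+4 = 64
Base→H→U→N→Q→Z→Base: 12+10+3+9+13+17 = 64
Base→H→U→Q→Z→N→Base: 12+10+8+13+22+7 = 72
Base→H→U→Q→N→Z→Base: 12+10+8+9+22+17 = 78
Base→H→Z→U→N→Q→Base: 12+9+19+3+9+4 = 56
Base→H→Z→U→Q→N→Base: 12+9+19+8+9+7 = 64
Base→H→Z→N→U→Q→Base: 12+9+22+3+8+4 = 58
Base→H→Z→N→Q→U→Base: 12+9+22+9+8+6 = 66
Base→H→Z→Q→U→N→Base: 12+9+13+8+3+7 = 52
Base→H→Z→Q→N→U→Base: 12+9+13+9+3+6 = 52
Base→H→N→U→Z→Q→Base: 12+13+3+19+13+4 = 64
Base→H→N→U→Q→Z→Base: 12+13+3+8+13+17 = 66
… (46 more)
Base→N→U→H→Z→Q→Base: 7+3+10+9+13+4 = 46  ← best
The minimum is 46.
One optimal route: Base → N → U → H → Z → Q → Base (or its reverse).

46 min — the shortest possible round trip.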